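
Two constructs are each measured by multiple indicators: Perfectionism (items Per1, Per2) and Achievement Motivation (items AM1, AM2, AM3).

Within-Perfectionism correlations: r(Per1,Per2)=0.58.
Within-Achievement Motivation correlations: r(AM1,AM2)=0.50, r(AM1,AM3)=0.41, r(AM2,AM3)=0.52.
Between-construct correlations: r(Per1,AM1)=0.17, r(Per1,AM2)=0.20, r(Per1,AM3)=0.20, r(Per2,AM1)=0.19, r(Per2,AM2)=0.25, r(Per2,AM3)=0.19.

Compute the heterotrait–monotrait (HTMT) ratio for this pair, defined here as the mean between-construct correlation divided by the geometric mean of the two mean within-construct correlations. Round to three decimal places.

0.380

Mean heterotrait r = 1.20/6 = 0.2000.
Mean within-Per = 0.58/1 = 0.5800; mean within-AM = 1.43/3 = 0.4767.
Geometric mean = √(0.5800 × 0.4767) = 0.5258.
HTMT = 0.2000 / 0.5258 = 0.380.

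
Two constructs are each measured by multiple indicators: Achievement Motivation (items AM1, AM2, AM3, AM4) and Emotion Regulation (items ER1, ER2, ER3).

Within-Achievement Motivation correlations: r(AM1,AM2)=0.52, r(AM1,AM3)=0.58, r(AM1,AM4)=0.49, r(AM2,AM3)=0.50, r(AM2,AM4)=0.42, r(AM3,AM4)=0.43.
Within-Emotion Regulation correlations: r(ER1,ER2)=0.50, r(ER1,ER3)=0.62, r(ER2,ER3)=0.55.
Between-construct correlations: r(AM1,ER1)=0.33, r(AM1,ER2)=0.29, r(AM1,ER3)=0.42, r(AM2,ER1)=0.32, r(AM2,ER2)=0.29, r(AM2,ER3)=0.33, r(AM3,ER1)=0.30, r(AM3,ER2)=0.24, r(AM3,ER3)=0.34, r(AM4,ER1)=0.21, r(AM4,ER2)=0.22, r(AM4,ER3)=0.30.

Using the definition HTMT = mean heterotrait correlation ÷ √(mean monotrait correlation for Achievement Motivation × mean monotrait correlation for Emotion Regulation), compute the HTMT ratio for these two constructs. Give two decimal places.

Mean heterotrait r = 3.59/12 = 0.2992.
Mean within-AM = 2.94/6 = 0.4900; mean within-ER = 1.67/3 = 0.5567.
Geometric mean = √(0.4900 × 0.5567) = 0.5223.
HTMT = 0.2992 / 0.5223 = 0.57.

0.57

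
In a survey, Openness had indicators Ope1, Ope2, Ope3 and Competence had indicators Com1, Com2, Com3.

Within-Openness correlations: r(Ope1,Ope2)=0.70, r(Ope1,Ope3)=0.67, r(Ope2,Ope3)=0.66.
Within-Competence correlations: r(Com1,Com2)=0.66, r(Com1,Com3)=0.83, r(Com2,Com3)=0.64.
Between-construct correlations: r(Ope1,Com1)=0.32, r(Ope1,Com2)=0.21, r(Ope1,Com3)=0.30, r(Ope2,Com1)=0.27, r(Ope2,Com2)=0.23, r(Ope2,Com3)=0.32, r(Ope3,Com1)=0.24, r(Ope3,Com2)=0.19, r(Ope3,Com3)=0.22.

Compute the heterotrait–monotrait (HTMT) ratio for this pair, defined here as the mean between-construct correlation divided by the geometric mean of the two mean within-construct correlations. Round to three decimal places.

0.369

Between-construct mean = 2.30/9 = 0.2556.
Mean within-Ope = 2.03/3 = 0.6767; mean within-Com = 2.13/3 = 0.7100.
Geometric mean = √(0.6767 × 0.7100) = 0.6932.
HTMT = 0.2556 / 0.6932 = 0.369.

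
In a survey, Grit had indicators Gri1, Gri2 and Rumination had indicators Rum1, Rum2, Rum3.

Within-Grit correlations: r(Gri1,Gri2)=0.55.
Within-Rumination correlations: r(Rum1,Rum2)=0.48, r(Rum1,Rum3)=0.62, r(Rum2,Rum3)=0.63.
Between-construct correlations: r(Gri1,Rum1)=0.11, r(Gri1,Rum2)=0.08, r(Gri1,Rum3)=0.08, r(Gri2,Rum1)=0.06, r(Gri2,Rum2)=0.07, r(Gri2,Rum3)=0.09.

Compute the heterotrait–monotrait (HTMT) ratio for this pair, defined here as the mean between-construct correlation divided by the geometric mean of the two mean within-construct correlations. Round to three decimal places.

Mean heterotrait r = 0.49/6 = 0.0817.
Mean within-Gri = 0.55/1 = 0.5500; mean within-Rum = 1.73/3 = 0.5767.
Geometric mean = √(0.5500 × 0.5767) = 0.5632.
HTMT = 0.0817 / 0.5632 = 0.145.

0.145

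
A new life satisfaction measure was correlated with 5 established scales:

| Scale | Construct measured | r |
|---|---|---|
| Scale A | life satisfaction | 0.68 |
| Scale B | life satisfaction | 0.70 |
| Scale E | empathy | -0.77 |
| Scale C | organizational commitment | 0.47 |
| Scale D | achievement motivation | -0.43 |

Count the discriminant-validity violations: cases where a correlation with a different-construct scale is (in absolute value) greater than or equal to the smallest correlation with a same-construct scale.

Convergent (same construct = life satisfaction): Scale A, Scale B.
Smallest convergent = 0.68. Discriminant |r|: 0.77, 0.47, 0.43; count ≥ 0.68 → 1.

1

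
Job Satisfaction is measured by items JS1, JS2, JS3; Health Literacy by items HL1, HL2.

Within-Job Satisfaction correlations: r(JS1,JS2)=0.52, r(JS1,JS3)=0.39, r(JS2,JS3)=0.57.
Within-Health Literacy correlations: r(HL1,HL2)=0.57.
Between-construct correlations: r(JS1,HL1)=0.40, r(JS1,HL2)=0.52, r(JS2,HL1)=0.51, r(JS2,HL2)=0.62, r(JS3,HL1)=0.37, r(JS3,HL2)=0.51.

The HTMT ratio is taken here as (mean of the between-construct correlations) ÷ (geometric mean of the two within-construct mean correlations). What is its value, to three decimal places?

Mean between = 2.93/6 = 0.4883.
Mean within-JS = 1.48/3 = 0.4933; mean within-HL = 0.57/1 = 0.5700.
Geometric mean = √(0.4933 × 0.5700) = 0.5303.
HTMT = 0.4883 / 0.5303 = 0.921.

0.921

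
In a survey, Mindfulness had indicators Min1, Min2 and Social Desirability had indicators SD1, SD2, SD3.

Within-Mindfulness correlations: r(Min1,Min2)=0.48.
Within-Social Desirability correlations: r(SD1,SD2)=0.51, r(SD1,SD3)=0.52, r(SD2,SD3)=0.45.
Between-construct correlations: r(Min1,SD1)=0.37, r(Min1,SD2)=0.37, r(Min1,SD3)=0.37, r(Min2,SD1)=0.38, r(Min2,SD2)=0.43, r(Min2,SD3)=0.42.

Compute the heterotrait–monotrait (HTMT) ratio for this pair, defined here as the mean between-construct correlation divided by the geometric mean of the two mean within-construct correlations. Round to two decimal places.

0.80

Mean heterotrait r = 2.34/6 = 0.3900.
Mean within-Min = 0.48/1 = 0.4800; mean within-SD = 1.48/3 = 0.4933.
Geometric mean = √(0.4800 × 0.4933) = 0.4866.
HTMT = 0.3900 / 0.4866 = 0.80.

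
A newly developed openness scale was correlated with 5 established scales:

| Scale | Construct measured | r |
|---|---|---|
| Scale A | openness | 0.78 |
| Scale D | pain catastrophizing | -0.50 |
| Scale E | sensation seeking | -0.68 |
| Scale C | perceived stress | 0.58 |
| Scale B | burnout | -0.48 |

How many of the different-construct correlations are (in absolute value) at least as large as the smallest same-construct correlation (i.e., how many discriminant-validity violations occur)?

0

Convergent (same construct = openness): Scale A.
Smallest convergent = 0.78. Discriminant |r|: 0.50, 0.68, 0.58, 0.48; count ≥ 0.78 → 0.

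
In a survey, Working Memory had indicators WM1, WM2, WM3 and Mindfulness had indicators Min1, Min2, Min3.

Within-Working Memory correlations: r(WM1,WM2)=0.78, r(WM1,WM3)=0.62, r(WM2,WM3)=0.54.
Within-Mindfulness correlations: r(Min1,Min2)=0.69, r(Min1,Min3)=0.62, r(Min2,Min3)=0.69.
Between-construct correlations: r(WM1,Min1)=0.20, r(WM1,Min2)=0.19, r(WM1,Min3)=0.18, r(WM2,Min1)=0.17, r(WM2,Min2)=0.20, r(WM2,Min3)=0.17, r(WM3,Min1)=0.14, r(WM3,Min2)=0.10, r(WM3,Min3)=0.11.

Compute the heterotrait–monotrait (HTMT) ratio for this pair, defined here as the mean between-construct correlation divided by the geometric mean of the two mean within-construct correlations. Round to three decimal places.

Mean heterotrait r = 1.46/9 = 0.1622.
Mean within-WM = 1.94/3 = 0.6467; mean within-Min = 2.00/3 = 0.6667.
Geometric mean = √(0.6467 × 0.6667) = 0.6566.
HTMT = 0.1622 / 0.6566 = 0.247.

0.247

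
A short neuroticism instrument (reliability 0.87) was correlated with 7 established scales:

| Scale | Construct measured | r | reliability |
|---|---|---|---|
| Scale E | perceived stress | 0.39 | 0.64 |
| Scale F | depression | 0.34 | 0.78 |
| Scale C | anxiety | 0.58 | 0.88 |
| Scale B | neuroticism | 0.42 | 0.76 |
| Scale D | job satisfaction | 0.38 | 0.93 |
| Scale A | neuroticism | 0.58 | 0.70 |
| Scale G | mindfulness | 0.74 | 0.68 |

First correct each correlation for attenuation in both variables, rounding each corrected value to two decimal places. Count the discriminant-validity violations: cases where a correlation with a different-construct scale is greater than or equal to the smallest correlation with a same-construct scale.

Disattenuated r (r / √(r_scale · r_new)):
  Scale E (disc): 0.39 / √(0.64·0.87) = 0.52
  Scale F (disc): 0.34 / √(0.78·0.87) = 0.41
  Scale C (disc): 0.58 / √(0.88·0.87) = 0.66
  Scale B (conv): 0.42 / √(0.76·0.87) = 0.52
  Scale D (disc): 0.38 / √(0.93·0.87) = 0.42
  Scale A (conv): 0.58 / √(0.70·0.87) = 0.74
  Scale G (disc): 0.74 / √(0.68·0.87) = 0.96
Smallest convergent = 0.52. Discriminant values: 0.52, 0.41, 0.66, 0.42, 0.96; count ≥ 0.52 → 3.

3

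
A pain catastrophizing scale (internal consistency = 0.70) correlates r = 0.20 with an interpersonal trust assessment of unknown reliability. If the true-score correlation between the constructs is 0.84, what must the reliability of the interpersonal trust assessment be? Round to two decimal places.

0.08

r_true = r_obs / √(r_xx · r_yy) ⇒ 0.84 = 0.20 / √(0.70 · r_yy).
√(0.70 · r_yy) = 0.20 / 0.84 = 0.2381; 0.70 · r_yy = 0.0567; r_yy = 0.0567 / 0.70 ≈ 0.08.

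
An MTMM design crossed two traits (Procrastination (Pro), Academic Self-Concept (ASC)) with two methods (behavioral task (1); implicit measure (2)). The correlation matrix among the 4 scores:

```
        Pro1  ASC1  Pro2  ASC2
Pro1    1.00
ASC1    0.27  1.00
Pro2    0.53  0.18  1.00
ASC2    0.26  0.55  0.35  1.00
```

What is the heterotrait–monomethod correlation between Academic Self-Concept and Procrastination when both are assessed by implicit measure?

Different traits, same method: r(ASC2, Pro2) = 0.35.

0.35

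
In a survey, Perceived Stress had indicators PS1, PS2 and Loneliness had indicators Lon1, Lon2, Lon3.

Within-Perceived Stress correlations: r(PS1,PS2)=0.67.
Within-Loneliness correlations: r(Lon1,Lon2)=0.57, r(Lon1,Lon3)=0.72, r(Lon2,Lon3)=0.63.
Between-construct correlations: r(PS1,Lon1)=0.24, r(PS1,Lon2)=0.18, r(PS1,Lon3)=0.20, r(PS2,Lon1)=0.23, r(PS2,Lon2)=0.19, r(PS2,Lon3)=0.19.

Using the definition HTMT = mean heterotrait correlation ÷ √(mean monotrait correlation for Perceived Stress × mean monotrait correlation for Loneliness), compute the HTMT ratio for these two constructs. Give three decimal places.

0.313

Mean heterotrait r = 1.23/6 = 0.2050.
Mean within-PS = 0.67/1 = 0.6700; mean within-Lon = 1.92/3 = 0.6400.
Geometric mean = √(0.6700 × 0.6400) = 0.6548.
HTMT = 0.2050 / 0.6548 = 0.313.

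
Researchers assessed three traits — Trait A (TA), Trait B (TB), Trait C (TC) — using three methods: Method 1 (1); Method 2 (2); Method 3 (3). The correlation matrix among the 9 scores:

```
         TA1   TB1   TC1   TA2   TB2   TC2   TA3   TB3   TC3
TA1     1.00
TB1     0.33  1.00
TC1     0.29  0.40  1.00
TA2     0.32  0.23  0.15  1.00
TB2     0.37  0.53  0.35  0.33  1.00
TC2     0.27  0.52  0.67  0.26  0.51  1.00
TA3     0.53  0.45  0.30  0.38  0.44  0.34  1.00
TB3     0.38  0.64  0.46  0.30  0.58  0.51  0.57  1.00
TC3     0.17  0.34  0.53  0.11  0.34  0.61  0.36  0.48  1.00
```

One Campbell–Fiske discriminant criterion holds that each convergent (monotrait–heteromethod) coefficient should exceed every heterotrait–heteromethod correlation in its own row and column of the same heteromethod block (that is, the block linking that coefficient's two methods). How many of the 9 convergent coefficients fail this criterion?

2

Each convergent coefficient versus the relevant comparison correlations:
TA (methods 1·2): 0.32 vs {0.37, 0.23, 0.27, 0.15} → fail.
TA (methods 1·3): 0.53 vs {0.38, 0.45, 0.17, 0.30} → pass.
TA (methods 2·3): 0.38 vs {0.30, 0.44, 0.11, 0.34} → fail.
TB (methods 1·2): 0.53 vs {0.23, 0.37, 0.52, 0.35} → pass.
TB (methods 1·3): 0.64 vs {0.45, 0.38, 0.34, 0.46} → pass.
TB (methods 2·3): 0.58 vs {0.44, 0.30, 0.34, 0.51} → pass.
TC (methods 1·2): 0.67 vs {0.15, 0.27, 0.35, 0.52} → pass.
TC (methods 1·3): 0.53 vs {0.30, 0.17, 0.46, 0.34} → pass.
TC (methods 2·3): 0.61 vs {0.34, 0.11, 0.51, 0.34} → pass.
2 of 9 fail.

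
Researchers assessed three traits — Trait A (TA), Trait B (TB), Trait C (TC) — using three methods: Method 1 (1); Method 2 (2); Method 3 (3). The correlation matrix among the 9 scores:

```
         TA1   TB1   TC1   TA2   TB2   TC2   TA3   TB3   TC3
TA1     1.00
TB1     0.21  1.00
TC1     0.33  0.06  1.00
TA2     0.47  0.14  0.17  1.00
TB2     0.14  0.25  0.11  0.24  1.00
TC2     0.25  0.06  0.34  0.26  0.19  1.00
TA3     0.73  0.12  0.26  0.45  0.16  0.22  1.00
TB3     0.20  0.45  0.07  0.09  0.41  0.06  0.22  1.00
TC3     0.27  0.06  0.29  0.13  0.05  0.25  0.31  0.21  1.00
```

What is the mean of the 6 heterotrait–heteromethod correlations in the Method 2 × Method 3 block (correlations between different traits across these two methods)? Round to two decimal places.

HTHM values (method 2 × method 3): 0.09, 0.13, 0.16, 0.05, 0.22, 0.06; mean = 0.71/6 = 0.12.

0.12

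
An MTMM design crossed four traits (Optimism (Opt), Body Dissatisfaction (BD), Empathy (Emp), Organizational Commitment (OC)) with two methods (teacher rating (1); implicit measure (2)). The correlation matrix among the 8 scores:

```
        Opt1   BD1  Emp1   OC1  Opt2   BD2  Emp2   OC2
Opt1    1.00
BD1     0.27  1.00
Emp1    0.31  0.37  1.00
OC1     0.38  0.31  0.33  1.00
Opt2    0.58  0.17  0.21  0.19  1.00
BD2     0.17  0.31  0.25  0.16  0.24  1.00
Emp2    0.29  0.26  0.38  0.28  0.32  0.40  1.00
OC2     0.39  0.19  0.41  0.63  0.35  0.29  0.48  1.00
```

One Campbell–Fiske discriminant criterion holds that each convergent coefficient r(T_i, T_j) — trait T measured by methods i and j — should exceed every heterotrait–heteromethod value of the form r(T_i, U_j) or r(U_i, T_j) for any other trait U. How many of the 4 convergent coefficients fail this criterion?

1

Each convergent coefficient versus the relevant comparison correlations:
Opt (methods 1·2): 0.58 vs {0.17, 0.17, 0.29, 0.21, 0.39, 0.19} → pass.
BD (methods 1·2): 0.31 vs {0.17, 0.17, 0.26, 0.25, 0.19, 0.16} → pass.
Emp (methods 1·2): 0.38 vs {0.21, 0.29, 0.25, 0.26, 0.41, 0.28} → fail.
OC (methods 1·2): 0.63 vs {0.19, 0.39, 0.16, 0.19, 0.28, 0.41} → pass.
1 of 4 fail.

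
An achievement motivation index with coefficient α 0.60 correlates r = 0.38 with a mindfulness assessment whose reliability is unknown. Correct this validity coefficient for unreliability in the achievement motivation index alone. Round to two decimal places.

0.49

Single correction: r_c = r_obs / √r_xx = 0.38 / √0.60 = 0.38 / 0.7746 ≈ 0.49.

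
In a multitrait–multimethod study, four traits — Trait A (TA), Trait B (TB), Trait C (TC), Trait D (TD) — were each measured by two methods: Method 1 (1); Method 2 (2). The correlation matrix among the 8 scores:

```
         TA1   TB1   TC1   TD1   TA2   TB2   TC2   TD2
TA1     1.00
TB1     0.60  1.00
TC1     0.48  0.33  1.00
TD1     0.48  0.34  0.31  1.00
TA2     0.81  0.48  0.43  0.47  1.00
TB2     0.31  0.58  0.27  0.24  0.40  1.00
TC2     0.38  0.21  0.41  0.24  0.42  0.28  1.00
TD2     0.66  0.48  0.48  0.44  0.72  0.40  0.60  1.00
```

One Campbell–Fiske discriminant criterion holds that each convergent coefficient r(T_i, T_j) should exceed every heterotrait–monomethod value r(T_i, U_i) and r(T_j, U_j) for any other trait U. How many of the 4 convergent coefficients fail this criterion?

Convergent coefficients and their comparison sets:
TA (methods 1·2): 0.81 vs {0.60, 0.40, 0.48, 0.42, 0.48, 0.72} → pass.
TB (methods 1·2): 0.58 vs {0.60, 0.40, 0.33, 0.28, 0.34, 0.40} → fail.
TC (methods 1·2): 0.41 vs {0.48, 0.42, 0.33, 0.28, 0.31, 0.60} → fail.
TD (methods 1·2): 0.44 vs {0.48, 0.72, 0.34, 0.40, 0.31, 0.60} → fail.
3 of 4 fail.

3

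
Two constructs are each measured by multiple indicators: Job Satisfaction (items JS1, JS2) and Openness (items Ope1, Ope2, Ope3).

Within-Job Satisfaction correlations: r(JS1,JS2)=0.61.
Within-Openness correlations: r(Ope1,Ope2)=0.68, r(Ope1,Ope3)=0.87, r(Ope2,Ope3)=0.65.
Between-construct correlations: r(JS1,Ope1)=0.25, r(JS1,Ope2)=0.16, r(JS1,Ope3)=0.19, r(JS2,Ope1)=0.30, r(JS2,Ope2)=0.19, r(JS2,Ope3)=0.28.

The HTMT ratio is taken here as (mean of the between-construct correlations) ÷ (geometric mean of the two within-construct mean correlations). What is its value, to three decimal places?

Mean heterotrait r = 1.37/6 = 0.2283.
Mean within-JS = 0.61/1 = 0.6100; mean within-Ope = 2.20/3 = 0.7333.
Geometric mean = √(0.6100 × 0.7333) = 0.6688.
HTMT = 0.2283 / 0.6688 = 0.341.

0.341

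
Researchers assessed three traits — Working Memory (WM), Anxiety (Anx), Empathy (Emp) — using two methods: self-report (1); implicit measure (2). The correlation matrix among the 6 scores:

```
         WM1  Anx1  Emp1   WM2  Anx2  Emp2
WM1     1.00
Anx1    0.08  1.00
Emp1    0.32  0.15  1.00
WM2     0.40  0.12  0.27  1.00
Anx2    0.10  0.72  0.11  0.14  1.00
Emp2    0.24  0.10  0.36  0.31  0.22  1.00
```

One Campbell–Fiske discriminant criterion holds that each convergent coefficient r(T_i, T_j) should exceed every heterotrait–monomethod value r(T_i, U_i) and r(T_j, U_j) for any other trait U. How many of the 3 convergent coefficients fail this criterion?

Checking each validity diagonal entry against its comparison values:
WM (methods 1·2): 0.40 vs {0.08, 0.14, 0.32, 0.31} → pass.
Anx (methods 1·2): 0.72 vs {0.08, 0.14, 0.15, 0.22} → pass.
Emp (methods 1·2): 0.36 vs {0.32, 0.31, 0.15, 0.22} → pass.
0 of 3 fail.

0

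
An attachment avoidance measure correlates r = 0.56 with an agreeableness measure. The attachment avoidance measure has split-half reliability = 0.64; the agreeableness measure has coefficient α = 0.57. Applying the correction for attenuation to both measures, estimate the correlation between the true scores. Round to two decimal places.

0.93

r_true = r_obs / √(r_xx · r_yy) = 0.56 / √(0.64 × 0.57) = 0.56 / √0.3648 = 0.56 / 0.6040 ≈ 0.93.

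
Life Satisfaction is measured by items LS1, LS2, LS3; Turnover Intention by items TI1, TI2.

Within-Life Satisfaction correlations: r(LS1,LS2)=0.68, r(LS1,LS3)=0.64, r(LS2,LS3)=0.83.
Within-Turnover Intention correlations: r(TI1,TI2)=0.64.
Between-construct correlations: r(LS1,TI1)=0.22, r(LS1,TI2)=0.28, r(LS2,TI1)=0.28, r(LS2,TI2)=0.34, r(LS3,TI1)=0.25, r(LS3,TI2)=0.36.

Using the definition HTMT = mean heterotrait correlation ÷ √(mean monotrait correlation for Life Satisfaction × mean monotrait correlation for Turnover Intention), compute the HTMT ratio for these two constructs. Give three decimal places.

Mean heterotrait r = 1.73/6 = 0.2883.
Mean within-LS = 2.15/3 = 0.7167; mean within-TI = 0.64/1 = 0.6400.
Geometric mean = √(0.7167 × 0.6400) = 0.6773.
HTMT = 0.2883 / 0.6773 = 0.426.

0.426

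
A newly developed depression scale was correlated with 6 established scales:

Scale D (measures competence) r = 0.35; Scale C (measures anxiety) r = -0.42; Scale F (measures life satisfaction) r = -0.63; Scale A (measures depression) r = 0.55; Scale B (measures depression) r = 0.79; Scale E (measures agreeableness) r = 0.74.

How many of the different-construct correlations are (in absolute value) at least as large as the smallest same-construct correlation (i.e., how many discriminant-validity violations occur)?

2

Convergent (same construct = depression): Scale A, Scale B.
Smallest convergent = 0.55. Discriminant |r|: 0.35, 0.42, 0.63, 0.74; count ≥ 0.55 → 2.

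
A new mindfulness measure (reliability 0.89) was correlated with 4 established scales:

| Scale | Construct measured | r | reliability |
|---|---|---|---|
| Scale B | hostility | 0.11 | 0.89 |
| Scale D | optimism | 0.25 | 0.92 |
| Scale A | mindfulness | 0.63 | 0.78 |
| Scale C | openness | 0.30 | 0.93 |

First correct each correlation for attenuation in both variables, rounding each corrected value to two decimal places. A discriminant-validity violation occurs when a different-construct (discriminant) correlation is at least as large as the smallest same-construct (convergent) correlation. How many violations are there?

Disattenuated r (r / √(r_scale · r_new)):
  Scale B (disc): 0.11 / √(0.89·0.89) = 0.12
  Scale D (disc): 0.25 / √(0.92·0.89) = 0.28
  Scale A (conv): 0.63 / √(0.78·0.89) = 0.76
  Scale C (disc): 0.30 / √(0.93·0.89) = 0.33
Smallest convergent = 0.76. Discriminant values: 0.12, 0.28, 0.33; count ≥ 0.76 → 0.

0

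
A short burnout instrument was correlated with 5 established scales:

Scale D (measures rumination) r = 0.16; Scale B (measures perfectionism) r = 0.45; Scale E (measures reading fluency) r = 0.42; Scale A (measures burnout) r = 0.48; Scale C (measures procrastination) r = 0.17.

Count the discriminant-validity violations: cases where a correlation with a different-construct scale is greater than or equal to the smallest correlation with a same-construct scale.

Convergent (same construct = burnout): Scale A.
Smallest convergent = 0.48. Discriminant values: 0.16, 0.45, 0.42, 0.17; count ≥ 0.48 → 0.

0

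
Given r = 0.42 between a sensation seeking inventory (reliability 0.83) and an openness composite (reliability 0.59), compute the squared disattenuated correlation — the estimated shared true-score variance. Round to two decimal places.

Disattenuated r = 0.42 / √(0.83 × 0.59) = 0.42 / 0.6998 = 0.6002.
Shared true-score variance = 0.6002² = 0.3602 ≈ 0.36.

0.36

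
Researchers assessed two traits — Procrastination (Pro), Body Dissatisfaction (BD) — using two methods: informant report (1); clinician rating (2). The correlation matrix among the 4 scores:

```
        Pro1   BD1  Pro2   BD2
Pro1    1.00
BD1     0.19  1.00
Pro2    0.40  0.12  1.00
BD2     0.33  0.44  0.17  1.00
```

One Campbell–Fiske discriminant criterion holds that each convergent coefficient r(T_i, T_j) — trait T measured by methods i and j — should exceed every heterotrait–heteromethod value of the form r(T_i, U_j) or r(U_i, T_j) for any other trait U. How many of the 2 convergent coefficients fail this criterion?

Convergent coefficients and their comparison sets:
Pro (methods 1·2): 0.40 vs {0.33, 0.12} → pass.
BD (methods 1·2): 0.44 vs {0.12, 0.33} → pass.
0 of 2 fail.

0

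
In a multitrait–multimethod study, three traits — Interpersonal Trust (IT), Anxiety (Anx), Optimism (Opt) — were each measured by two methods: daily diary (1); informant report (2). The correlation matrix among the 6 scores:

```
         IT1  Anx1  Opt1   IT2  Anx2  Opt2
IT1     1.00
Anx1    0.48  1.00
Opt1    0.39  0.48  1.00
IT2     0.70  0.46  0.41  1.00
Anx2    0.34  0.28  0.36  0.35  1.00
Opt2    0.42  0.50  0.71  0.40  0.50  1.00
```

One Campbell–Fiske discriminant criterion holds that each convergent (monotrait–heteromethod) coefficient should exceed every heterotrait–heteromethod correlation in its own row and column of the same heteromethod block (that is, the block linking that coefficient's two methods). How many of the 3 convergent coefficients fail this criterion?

1

Each convergent coefficient versus the relevant comparison correlations:
IT (methods 1·2): 0.70 vs {0.34, 0.46, 0.42, 0.41} → pass.
Anx (methods 1·2): 0.28 vs {0.46, 0.34, 0.50, 0.36} → fail.
Opt (methods 1·2): 0.71 vs {0.41, 0.42, 0.36, 0.50} → pass.
1 of 3 fail.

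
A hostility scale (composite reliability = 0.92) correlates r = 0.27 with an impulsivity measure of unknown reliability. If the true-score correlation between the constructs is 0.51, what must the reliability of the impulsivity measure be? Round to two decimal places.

r_true = r_obs / √(r_xx · r_yy) ⇒ 0.51 = 0.27 / √(0.92 · r_yy).
√(0.92 · r_yy) = 0.27 / 0.51 = 0.5294; 0.92 · r_yy = 0.2803; r_yy = 0.2803 / 0.92 ≈ 0.30.

0.30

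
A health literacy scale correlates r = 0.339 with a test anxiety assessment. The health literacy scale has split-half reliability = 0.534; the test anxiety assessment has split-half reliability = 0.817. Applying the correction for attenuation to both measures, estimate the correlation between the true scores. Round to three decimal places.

0.513

r_true = r_obs / √(r_xx · r_yy) = 0.339 / √(0.534 × 0.817) = 0.339 / √0.436278 = 0.339 / 0.6605 ≈ 0.513.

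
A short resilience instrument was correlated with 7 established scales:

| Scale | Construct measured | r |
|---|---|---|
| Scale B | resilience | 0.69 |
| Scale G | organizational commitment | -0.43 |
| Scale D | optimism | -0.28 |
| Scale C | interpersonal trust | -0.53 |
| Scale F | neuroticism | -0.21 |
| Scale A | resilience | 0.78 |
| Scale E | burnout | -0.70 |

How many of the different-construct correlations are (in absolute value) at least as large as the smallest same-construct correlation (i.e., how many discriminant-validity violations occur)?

1

Convergent (same construct = resilience): Scale B, Scale A.
Smallest convergent = 0.69. Discriminant |r|: 0.43, 0.28, 0.53, 0.21, 0.70; count ≥ 0.69 → 1.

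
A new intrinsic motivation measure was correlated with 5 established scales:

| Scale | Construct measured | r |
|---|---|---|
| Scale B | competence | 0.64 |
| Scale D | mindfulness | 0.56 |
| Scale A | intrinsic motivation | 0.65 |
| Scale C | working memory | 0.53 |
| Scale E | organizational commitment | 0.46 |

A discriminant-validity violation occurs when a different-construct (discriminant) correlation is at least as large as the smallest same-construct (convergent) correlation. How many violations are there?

Convergent (same construct = intrinsic motivation): Scale A.
Smallest convergent = 0.65. Discriminant values: 0.64, 0.56, 0.53, 0.46; count ≥ 0.65 → 0.

0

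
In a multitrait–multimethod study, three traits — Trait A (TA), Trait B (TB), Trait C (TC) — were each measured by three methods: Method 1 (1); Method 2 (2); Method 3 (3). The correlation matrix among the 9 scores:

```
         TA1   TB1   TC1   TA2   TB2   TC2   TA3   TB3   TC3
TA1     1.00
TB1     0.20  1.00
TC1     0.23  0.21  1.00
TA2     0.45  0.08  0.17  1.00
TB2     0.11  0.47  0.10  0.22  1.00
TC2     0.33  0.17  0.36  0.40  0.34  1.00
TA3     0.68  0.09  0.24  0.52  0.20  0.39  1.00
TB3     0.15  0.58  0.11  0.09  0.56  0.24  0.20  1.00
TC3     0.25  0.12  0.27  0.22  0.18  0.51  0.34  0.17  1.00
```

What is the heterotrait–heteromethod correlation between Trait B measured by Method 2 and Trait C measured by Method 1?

0.10

Different traits and methods: r(TB2, TC1) = 0.10.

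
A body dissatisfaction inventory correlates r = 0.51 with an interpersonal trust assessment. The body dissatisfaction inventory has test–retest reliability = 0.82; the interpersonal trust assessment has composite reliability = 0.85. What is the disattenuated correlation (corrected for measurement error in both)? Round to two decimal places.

r_true = r_obs / √(r_xx · r_yy) = 0.51 / √(0.82 × 0.85) = 0.51 / √0.6970 = 0.51 / 0.8349 ≈ 0.61.

0.61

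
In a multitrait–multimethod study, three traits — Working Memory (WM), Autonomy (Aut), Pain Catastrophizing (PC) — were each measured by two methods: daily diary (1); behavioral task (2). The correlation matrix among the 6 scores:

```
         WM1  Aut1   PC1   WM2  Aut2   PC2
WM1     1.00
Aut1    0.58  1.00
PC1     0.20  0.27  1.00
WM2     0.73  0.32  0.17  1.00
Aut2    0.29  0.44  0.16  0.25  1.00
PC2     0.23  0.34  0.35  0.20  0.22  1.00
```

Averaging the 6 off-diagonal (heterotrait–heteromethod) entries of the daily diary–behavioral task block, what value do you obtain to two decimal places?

HTHM values (method 1 × method 2): 0.29, 0.23, 0.32, 0.34, 0.17, 0.16; mean = 1.51/6 = 0.25.

0.25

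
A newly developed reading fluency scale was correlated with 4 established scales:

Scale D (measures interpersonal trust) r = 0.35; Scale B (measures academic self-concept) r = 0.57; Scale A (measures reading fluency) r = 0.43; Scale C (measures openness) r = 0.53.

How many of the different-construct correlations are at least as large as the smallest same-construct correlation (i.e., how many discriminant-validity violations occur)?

2

Convergent (same construct = reading fluency): Scale A.
Smallest convergent = 0.43. Discriminant values: 0.35, 0.57, 0.53; count ≥ 0.43 → 2.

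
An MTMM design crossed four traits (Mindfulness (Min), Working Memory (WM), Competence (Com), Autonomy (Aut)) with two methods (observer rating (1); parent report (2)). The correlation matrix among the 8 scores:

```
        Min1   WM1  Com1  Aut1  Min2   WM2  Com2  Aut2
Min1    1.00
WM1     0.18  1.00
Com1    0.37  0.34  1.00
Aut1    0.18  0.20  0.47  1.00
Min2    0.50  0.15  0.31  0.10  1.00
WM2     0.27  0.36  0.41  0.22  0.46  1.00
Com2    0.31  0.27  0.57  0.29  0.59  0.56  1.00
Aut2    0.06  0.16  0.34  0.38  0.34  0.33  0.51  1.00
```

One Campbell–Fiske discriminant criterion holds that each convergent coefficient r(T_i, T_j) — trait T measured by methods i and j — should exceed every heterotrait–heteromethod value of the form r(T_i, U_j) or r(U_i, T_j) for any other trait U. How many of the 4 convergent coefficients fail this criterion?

Convergent coefficients and their comparison sets:
Min (methods 1·2): 0.50 vs {0.27, 0.15, 0.31, 0.31, 0.06, 0.10} → pass.
WM (methods 1·2): 0.36 vs {0.15, 0.27, 0.27, 0.41, 0.16, 0.22} → fail.
Com (methods 1·2): 0.57 vs {0.31, 0.31, 0.41, 0.27, 0.34, 0.29} → pass.
Aut (methods 1·2): 0.38 vs {0.10, 0.06, 0.22, 0.16, 0.29, 0.34} → pass.
1 of 4 fail.

1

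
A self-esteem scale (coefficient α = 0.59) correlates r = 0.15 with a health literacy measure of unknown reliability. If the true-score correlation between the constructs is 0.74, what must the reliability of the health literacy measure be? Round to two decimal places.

0.07

r_true = r_obs / √(r_xx · r_yy) ⇒ 0.74 = 0.15 / √(0.59 · r_yy).
√(0.59 · r_yy) = 0.15 / 0.74 = 0.2027; 0.59 · r_yy = 0.0411; r_yy = 0.0411 / 0.59 ≈ 0.07.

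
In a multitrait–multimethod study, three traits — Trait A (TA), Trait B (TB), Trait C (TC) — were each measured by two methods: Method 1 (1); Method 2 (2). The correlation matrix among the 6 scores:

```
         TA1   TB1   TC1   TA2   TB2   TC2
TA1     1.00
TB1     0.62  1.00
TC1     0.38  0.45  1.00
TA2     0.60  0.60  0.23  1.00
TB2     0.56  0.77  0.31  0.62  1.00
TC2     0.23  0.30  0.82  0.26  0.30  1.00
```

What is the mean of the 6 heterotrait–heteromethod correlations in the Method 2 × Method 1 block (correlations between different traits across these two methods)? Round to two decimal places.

0.37

HTHM values (method 2 × method 1): 0.60, 0.23, 0.56, 0.31, 0.23, 0.30; mean = 2.23/6 = 0.37.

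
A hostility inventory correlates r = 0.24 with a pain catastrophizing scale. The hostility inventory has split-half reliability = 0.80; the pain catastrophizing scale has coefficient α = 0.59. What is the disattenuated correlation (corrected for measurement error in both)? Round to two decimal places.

0.35

r_true = r_obs / √(r_xx · r_yy) = 0.24 / √(0.80 × 0.59) = 0.24 / √0.4720 = 0.24 / 0.6870 ≈ 0.35.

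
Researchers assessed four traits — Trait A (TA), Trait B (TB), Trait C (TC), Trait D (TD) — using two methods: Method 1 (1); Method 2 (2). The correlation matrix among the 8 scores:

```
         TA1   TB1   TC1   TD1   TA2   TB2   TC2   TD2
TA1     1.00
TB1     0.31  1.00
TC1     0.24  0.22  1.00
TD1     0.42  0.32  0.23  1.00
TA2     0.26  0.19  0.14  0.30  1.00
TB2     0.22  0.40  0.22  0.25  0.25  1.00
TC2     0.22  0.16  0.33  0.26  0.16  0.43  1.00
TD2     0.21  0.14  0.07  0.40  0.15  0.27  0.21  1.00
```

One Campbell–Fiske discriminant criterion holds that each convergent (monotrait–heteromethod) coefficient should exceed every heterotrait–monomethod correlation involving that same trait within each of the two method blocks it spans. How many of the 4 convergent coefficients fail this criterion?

Checking each validity diagonal entry against its comparison values:
TA (methods 1·2): 0.26 vs {0.31, 0.25, 0.24, 0.16, 0.42, 0.15} → fail.
TB (methods 1·2): 0.40 vs {0.31, 0.25, 0.22, 0.43, 0.32, 0.27} → fail.
TC (methods 1·2): 0.33 vs {0.24, 0.16, 0.22, 0.43, 0.23, 0.21} → fail.
TD (methods 1·2): 0.40 vs {0.42, 0.15, 0.32, 0.27, 0.23, 0.21} → fail.
4 of 4 fail.

4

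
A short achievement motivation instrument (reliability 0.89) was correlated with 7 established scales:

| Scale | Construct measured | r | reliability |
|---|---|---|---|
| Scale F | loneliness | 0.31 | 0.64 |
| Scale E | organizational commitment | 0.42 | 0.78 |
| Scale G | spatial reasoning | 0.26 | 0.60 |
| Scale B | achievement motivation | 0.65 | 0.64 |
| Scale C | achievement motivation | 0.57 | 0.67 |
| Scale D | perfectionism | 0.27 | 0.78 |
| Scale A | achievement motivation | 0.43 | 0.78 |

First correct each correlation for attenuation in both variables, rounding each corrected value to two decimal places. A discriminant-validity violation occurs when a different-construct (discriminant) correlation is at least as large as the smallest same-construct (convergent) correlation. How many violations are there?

0

Disattenuated r (r / √(r_scale · r_new)):
  Scale F (disc): 0.31 / √(0.64·0.89) = 0.41
  Scale E (disc): 0.42 / √(0.78·0.89) = 0.50
  Scale G (disc): 0.26 / √(0.60·0.89) = 0.36
  Scale B (conv): 0.65 / √(0.64·0.89) = 0.86
  Scale C (conv): 0.57 / √(0.67·0.89) = 0.74
  Scale D (disc): 0.27 / √(0.78·0.89) = 0.32
  Scale A (conv): 0.43 / √(0.78·0.89) = 0.52
Smallest convergent = 0.52. Discriminant values: 0.41, 0.50, 0.36, 0.32; count ≥ 0.52 → 0.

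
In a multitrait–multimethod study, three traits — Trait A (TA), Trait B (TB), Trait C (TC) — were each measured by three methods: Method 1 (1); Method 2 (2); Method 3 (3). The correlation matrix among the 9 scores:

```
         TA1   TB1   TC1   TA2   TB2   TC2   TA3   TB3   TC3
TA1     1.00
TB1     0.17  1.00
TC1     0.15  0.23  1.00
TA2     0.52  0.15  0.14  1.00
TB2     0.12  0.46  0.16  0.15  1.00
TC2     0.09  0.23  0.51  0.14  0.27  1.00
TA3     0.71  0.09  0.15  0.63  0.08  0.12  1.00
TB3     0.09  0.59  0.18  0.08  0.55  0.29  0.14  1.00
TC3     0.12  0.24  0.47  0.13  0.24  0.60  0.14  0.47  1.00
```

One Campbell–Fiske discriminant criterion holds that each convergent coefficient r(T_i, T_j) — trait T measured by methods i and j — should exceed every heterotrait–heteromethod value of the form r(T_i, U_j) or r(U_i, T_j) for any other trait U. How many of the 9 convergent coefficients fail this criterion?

0

Each convergent coefficient versus the relevant comparison correlations:
TA (methods 1·2): 0.52 vs {0.12, 0.15, 0.09, 0.14} → pass.
TA (methods 1·3): 0.71 vs {0.09, 0.09, 0.12, 0.15} → pass.
TA (methods 2·3): 0.63 vs {0.08, 0.08, 0.13, 0.12} → pass.
TB (methods 1·2): 0.46 vs {0.15, 0.12, 0.23, 0.16} → pass.
TB (methods 1·3): 0.59 vs {0.09, 0.09, 0.24, 0.18} → pass.
TB (methods 2·3): 0.55 vs {0.08, 0.08, 0.24, 0.29} → pass.
TC (methods 1·2): 0.51 vs {0.14, 0.09, 0.16, 0.23} → pass.
TC (methods 1·3): 0.47 vs {0.15, 0.12, 0.18, 0.24} → pass.
TC (methods 2·3): 0.60 vs {0.12, 0.13, 0.29, 0.24} → pass.
0 of 9 fail.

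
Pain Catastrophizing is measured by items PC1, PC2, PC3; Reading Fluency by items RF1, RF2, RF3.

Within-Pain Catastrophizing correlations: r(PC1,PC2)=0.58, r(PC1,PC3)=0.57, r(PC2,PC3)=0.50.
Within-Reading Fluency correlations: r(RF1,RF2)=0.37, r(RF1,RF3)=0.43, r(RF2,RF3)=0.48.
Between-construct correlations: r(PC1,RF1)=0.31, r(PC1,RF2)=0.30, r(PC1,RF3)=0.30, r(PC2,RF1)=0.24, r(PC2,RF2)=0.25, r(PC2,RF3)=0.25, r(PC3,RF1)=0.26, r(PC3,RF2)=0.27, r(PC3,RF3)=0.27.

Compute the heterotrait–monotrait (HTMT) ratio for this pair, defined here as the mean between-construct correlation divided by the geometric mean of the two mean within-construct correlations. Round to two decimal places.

0.56

Mean between = 2.45/9 = 0.2722.
Mean within-PC = 1.65/3 = 0.5500; mean within-RF = 1.28/3 = 0.4267.
Geometric mean = √(0.5500 × 0.4267) = 0.4844.
HTMT = 0.2722 / 0.4844 = 0.56.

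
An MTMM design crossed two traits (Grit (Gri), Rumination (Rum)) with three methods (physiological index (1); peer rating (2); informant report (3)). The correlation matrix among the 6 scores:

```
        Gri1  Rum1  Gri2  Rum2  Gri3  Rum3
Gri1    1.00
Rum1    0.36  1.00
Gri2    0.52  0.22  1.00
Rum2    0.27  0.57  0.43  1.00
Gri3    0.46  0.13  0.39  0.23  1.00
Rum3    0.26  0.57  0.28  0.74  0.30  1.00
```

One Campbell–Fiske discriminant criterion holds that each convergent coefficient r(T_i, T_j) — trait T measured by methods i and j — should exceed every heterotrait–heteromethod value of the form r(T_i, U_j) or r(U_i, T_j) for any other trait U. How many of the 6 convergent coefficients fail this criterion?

Checking each validity diagonal entry against its comparison values:
Gri (methods 1·2): 0.52 vs {0.27, 0.22} → pass.
Gri (methods 1·3): 0.46 vs {0.26, 0.13} → pass.
Gri (methods 2·3): 0.39 vs {0.28, 0.23} → pass.
Rum (methods 1·2): 0.57 vs {0.22, 0.27} → pass.
Rum (methods 1·3): 0.57 vs {0.13, 0.26} → pass.
Rum (methods 2·3): 0.74 vs {0.23, 0.28} → pass.
0 of 6 fail.

0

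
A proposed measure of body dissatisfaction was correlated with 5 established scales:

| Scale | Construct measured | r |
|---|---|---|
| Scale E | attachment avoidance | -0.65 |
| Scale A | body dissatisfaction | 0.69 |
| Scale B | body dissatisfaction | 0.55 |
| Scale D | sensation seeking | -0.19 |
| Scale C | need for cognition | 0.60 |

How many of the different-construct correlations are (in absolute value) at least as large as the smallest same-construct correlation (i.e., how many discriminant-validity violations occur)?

2

Convergent (same construct = body dissatisfaction): Scale A, Scale B.
Smallest convergent = 0.55. Discriminant |r|: 0.65, 0.19, 0.60; count ≥ 0.55 → 2.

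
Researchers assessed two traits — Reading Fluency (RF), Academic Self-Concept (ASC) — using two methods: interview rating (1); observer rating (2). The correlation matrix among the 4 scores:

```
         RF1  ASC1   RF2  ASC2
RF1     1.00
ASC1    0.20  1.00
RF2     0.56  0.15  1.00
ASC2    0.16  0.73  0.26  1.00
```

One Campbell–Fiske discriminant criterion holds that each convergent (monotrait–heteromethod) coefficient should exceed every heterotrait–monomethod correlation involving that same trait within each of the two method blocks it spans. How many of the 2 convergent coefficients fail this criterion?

Each convergent coefficient versus the relevant comparison correlations:
RF (methods 1·2): 0.56 vs {0.20, 0.26} → pass.
ASC (methods 1·2): 0.73 vs {0.20, 0.26} → pass.
0 of 2 fail.

0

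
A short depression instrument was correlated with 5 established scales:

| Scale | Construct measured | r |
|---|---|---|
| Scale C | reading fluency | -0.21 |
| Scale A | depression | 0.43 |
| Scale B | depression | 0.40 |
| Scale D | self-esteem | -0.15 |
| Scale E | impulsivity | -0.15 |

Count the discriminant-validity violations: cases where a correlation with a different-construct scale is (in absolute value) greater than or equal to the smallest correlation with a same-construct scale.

Convergent (same construct = depression): Scale A, Scale B.
Smallest convergent = 0.40. Discriminant |r|: 0.21, 0.15, 0.15; count ≥ 0.40 → 0.

0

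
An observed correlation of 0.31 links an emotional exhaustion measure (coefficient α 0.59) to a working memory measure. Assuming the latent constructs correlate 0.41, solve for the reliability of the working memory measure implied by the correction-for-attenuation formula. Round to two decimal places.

0.97

r_true = r_obs / √(r_xx · r_yy) ⇒ 0.41 = 0.31 / √(0.59 · r_yy).
√(0.59 · r_yy) = 0.31 / 0.41 = 0.7561; 0.59 · r_yy = 0.5717; r_yy = 0.5717 / 0.59 ≈ 0.97.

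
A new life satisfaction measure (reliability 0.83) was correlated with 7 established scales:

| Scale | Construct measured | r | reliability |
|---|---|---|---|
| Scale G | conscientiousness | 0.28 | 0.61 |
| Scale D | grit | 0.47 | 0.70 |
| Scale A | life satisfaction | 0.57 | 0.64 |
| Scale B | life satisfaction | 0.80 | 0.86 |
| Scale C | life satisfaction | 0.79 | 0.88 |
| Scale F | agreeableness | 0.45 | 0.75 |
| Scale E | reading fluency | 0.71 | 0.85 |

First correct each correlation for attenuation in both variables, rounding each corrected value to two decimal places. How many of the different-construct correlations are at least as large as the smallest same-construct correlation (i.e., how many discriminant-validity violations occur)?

1

Disattenuated r (r / √(r_scale · r_new)):
  Scale G (disc): 0.28 / √(0.61·0.83) = 0.39
  Scale D (disc): 0.47 / √(0.70·0.83) = 0.62
  Scale A (conv): 0.57 / √(0.64·0.83) = 0.78
  Scale B (conv): 0.80 / √(0.86·0.83) = 0.95
  Scale C (conv): 0.79 / √(0.88·0.83) = 0.92
  Scale F (disc): 0.45 / √(0.75·0.83) = 0.57
  Scale E (disc): 0.71 / √(0.85·0.83) = 0.85
Smallest convergent = 0.78. Discriminant values: 0.39, 0.62, 0.57, 0.85; count ≥ 0.78 → 1.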